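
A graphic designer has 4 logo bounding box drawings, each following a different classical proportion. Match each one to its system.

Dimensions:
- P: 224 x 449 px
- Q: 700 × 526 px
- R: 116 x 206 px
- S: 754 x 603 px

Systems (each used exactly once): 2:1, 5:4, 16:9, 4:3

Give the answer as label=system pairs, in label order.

P=2:1, Q=4:3, R=16:9, S=5:4

P = 449/224 ≈ 2.004 → 2:1 (2.000)
Q = 700/526 ≈ 1.331 → 4:3 (1.333)
R = 206/116 ≈ 1.776 → 16:9 (1.778)
S = 754/603 ≈ 1.250 → 5:4 (1.250)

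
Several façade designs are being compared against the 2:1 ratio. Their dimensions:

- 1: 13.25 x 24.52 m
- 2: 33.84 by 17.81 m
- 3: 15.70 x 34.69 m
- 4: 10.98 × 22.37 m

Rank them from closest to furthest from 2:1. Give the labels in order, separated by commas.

4, 2, 1, 3

Ratios: 1 = 24.52 / 13.25 ≈ 1.851; 2 = 33.84 / 17.81 ≈ 1.900; 3 = 34.69 / 15.70 ≈ 2.210; 4 = 22.37 / 10.98 ≈ 2.037.
|Δ from 2.000|: 1 0.149; 2 0.100; 3 0.210; 4 0.037.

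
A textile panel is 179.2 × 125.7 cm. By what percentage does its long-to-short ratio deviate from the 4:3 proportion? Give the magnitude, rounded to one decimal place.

6.9%

Ratio = 179.2 / 125.7 ≈ 1.4256.
Ideal 4:3 ≈ 1.3333. |1.4256 − 1.3333| / 1.3333 ≈ 6.92% → 6.9%.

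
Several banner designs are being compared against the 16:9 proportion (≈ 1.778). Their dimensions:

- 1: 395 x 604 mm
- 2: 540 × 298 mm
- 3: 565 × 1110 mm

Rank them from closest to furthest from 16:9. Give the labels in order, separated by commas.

Ratios: 1 = 604 / 395 ≈ 1.529; 2 = 540 / 298 ≈ 1.812; 3 = 1110 / 565 ≈ 1.965.
|Δ from 1.778|: 1 0.249; 2 0.034; 3 0.187.

2, 3, 1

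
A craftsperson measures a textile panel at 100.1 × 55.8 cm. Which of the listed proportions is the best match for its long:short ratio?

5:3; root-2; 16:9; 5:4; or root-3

Ratio = 100.1 / 55.8 ≈ 1.794.
Distances: 5:3 1.667 (Δ 0.127); root-2 1.414 (Δ 0.380); 16:9 1.778 (Δ 0.016); 5:4 1.250 (Δ 0.544); root-3 1.732 (Δ 0.062).

16:9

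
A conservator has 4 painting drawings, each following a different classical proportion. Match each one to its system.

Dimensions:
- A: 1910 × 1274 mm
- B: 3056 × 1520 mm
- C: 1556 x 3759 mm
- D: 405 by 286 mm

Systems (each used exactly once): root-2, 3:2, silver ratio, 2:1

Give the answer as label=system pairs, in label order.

Ratios: A ≈ 1.499; B ≈ 2.011; C ≈ 2.416; D ≈ 1.416.
Targets: root-2 ≈ 1.414; 3:2 ≈ 1.500; silver ratio ≈ 2.414; 2:1 ≈ 2.000.

A=3:2, B=2:1, C=silver ratio, D=root-2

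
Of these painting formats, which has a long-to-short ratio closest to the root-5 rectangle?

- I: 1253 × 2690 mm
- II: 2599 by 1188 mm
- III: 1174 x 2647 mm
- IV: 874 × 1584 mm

Target root-5 ≈ 2.236.
I: 2.147 (Δ0.089)  II: 2.188 (Δ0.048)  III: 2.255 (Δ0.019)  IV: 1.812 (Δ0.424)

III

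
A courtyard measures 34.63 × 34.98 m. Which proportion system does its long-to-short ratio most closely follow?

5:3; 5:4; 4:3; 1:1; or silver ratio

34.98/34.63 ≈ 1.010. Nearest candidates are 1:1 (1.000, off by 0.010) and 5:4 (1.250, off by 0.240).

1:1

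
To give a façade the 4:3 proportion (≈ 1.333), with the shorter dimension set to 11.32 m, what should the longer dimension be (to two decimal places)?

4:3 ≈ 1.33333.
Longer side = 11.32 × 1.33333 ≈ 15.0933 → 15.09 m.

15.09 m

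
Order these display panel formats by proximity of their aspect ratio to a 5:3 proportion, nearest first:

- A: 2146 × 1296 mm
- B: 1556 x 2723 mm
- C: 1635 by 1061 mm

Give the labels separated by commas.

A: 2146/1296 ≈ 1.656 → |1.656 − 1.667| = 0.011
B: 2723/1556 ≈ 1.750 → |1.750 − 1.667| = 0.083
C: 1635/1061 ≈ 1.541 → |1.541 − 1.667| = 0.126

A, B, C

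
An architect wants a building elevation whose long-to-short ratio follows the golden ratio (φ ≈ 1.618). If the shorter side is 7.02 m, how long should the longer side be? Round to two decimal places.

golden ratio ≈ 1.61803.
Longer side = 7.02 × 1.61803 ≈ 11.3586 → 11.36 m.

11.36 m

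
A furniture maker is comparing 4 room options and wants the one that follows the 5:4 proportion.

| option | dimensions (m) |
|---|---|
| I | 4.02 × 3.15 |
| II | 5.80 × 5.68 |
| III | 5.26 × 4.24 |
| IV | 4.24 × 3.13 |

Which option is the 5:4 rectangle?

Target 5:4 ≈ 1.250.
I: 1.276 (Δ0.026)  II: 1.021 (Δ0.229)  III: 1.241 (Δ0.009)  IV: 1.355 (Δ0.105)

III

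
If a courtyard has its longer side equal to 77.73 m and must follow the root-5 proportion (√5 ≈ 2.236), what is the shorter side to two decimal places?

34.76 m

root-5 ≈ 2.23607.
Shorter side = 77.73 ÷ 2.23607 ≈ 34.7619 → 34.76 m.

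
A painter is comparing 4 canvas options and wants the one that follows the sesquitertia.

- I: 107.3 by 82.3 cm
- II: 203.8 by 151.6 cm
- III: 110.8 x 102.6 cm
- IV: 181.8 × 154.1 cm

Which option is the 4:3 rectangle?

II

Ratios (long/short): I ≈ 1.304; II ≈ 1.344; III ≈ 1.080; IV ≈ 1.180.
4:3 ≈ 1.333; option II is nearest (Δ 0.011).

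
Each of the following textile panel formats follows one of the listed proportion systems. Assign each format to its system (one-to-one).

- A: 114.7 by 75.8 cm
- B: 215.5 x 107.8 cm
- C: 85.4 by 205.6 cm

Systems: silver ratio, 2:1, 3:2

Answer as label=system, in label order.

Ratios: A ≈ 1.513; B ≈ 1.999; C ≈ 2.407.
Targets: silver ratio ≈ 2.414; 2:1 ≈ 2.000; 3:2 ≈ 1.500.

A=3:2, B=2:1, C=silver ratio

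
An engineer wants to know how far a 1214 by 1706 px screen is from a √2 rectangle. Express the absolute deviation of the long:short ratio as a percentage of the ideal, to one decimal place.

0.6%

Ratio = 1706 / 1214 ≈ 1.4053.
Ideal root-2 ≈ 1.4142. |1.4053 − 1.4142| / 1.4142 ≈ 0.63% → 0.6%.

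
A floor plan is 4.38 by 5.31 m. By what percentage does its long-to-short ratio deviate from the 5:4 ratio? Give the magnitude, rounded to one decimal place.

3.0%

Ratio = 5.31 / 4.38 ≈ 1.2123.
Ideal 5:4 = 1.2500. |1.2123 − 1.2500| / 1.2500 ≈ 3.02% → 3.0%.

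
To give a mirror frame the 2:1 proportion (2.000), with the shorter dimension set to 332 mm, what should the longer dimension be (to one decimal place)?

664.0 mm

2:1 = 2.00000.
Longer side = 332 × 2.00000 ≈ 664.000 → 664.0 mm.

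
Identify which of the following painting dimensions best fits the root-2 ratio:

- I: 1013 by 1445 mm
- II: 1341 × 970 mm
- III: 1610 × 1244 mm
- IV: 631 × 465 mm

I

Target root-2 ≈ 1.414.
I: 1.426 (Δ0.012)  II: 1.382 (Δ0.032)  III: 1.294 (Δ0.120)  IV: 1.357 (Δ0.057)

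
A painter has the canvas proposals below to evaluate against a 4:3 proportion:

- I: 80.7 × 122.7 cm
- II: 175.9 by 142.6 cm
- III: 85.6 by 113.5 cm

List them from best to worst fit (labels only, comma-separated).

Ratios: I = 122.7 / 80.7 ≈ 1.520; II = 175.9 / 142.6 ≈ 1.234; III = 113.5 / 85.6 ≈ 1.326.
|Δ from 1.333|: I 0.187; II 0.099; III 0.007.

III, II, I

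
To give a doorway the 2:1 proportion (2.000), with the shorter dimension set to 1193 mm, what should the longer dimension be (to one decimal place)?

2:1 = 2.00000.
Longer side = 1193 × 2.00000 ≈ 2386.000 → 2386.0 mm.

2386.0 mm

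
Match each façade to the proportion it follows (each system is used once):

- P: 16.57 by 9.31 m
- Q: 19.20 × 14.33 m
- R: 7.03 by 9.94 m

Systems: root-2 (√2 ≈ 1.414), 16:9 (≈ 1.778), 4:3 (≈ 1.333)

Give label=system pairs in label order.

P=16:9, Q=4:3, R=root-2

P = 16.57/9.31 ≈ 1.780 → 16:9 (1.778)
Q = 19.20/14.33 ≈ 1.340 → 4:3 (1.333)
R = 9.94/7.03 ≈ 1.414 → root-2 (1.414)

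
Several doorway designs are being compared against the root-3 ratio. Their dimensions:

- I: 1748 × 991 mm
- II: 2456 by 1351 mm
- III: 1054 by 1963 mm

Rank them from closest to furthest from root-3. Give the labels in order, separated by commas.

Ratios: I = 1748 / 991 ≈ 1.764; II = 2456 / 1351 ≈ 1.818; III = 1963 / 1054 ≈ 1.862.
|Δ from 1.732|: I 0.032; II 0.086; III 0.130.

I, II, III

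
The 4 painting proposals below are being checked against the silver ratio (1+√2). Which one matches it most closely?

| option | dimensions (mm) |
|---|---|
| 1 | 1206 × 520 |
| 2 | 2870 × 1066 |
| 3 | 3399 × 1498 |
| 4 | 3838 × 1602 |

Target silver ratio ≈ 2.414.
1: 2.319 (Δ0.095)  2: 2.692 (Δ0.278)  3: 2.269 (Δ0.145)  4: 2.396 (Δ0.018)

4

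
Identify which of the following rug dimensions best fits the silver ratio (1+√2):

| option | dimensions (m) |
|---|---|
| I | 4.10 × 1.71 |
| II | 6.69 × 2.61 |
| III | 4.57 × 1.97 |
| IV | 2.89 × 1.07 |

I

Target silver ratio ≈ 2.414.
I: 2.398 (Δ0.016)  II: 2.563 (Δ0.149)  III: 2.320 (Δ0.094)  IV: 2.701 (Δ0.287)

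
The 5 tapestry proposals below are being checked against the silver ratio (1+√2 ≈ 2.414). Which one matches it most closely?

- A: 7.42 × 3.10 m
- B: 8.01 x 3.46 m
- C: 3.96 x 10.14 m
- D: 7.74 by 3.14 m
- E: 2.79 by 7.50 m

Target silver ratio ≈ 2.414.
A: 2.394 (Δ0.020)  B: 2.315 (Δ0.099)  C: 2.561 (Δ0.147)  D: 2.465 (Δ0.051)  E: 2.688 (Δ0.274)

A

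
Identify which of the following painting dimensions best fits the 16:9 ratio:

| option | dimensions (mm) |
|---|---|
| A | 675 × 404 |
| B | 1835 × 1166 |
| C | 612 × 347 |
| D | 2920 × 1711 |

Target 16:9 ≈ 1.778.
A: 1.671 (Δ0.107)  B: 1.574 (Δ0.204)  C: 1.764 (Δ0.014)  D: 1.707 (Δ0.071)

C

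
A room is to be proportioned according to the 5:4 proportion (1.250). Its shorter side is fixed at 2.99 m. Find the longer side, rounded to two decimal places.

3.74 m

5:4 = 1.25000.
Longer side = 2.99 × 1.25000 ≈ 3.7375 → 3.74 m.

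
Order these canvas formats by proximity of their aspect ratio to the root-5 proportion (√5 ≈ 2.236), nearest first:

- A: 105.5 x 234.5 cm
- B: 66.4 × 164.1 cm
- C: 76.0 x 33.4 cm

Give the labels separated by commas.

A: 234.5/105.5 ≈ 2.223 → |2.223 − 2.236| = 0.013
B: 164.1/66.4 ≈ 2.471 → |2.471 − 2.236| = 0.235
C: 76.0/33.4 ≈ 2.275 → |2.275 − 2.236| = 0.039

A, C, B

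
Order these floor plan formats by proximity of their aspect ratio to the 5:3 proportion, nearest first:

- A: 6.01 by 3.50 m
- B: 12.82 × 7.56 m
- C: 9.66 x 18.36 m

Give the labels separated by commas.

B, A, C

Ratios: A = 6.01 / 3.50 ≈ 1.717; B = 12.82 / 7.56 ≈ 1.696; C = 18.36 / 9.66 ≈ 1.901.
|Δ from 1.667|: A 0.050; B 0.029; C 0.234.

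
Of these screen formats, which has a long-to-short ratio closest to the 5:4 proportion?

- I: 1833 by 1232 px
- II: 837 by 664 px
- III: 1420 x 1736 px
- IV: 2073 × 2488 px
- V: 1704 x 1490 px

II

Target 5:4 ≈ 1.250.
I: 1.488 (Δ0.238)  II: 1.261 (Δ0.011)  III: 1.223 (Δ0.027)  IV: 1.200 (Δ0.050)  V: 1.144 (Δ0.106)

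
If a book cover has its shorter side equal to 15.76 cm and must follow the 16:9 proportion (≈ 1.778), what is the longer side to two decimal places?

28.02 cm

16:9 ≈ 1.77778.
Longer side = 15.76 × 1.77778 ≈ 28.0178 → 28.02 cm.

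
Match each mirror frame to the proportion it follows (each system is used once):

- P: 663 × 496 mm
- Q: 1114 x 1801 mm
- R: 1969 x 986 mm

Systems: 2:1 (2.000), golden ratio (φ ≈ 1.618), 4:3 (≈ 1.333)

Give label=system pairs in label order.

P = 663/496 ≈ 1.337 → 4:3 (1.333)
Q = 1801/1114 ≈ 1.617 → golden ratio (1.618)
R = 1969/986 ≈ 1.997 → 2:1 (2.000)

P=4:3, Q=golden ratio, R=2:1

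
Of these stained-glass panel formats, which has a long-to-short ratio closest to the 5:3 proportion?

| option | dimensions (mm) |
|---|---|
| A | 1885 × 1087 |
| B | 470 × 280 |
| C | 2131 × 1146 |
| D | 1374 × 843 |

B

Ratios (long/short): A ≈ 1.734; B ≈ 1.679; C ≈ 1.860; D ≈ 1.630.
5:3 ≈ 1.667; option B is nearest (Δ 0.012).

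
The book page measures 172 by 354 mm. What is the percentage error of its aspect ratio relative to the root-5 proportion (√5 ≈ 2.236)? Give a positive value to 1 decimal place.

Ratio = 354 / 172 ≈ 2.0581.
Ideal root-5 ≈ 2.2361. |2.0581 − 2.2361| / 2.2361 ≈ 7.96% → 8.0%.

8.0%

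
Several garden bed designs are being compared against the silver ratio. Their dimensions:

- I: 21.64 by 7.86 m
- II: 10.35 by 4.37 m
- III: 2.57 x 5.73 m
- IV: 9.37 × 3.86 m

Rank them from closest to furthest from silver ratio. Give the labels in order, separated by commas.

Ratios: I = 21.64 / 7.86 ≈ 2.753; II = 10.35 / 4.37 ≈ 2.368; III = 5.73 / 2.57 ≈ 2.230; IV = 9.37 / 3.86 ≈ 2.427.
|Δ from 2.414|: I 0.339; II 0.046; III 0.184; IV 0.013.

IV, II, III, I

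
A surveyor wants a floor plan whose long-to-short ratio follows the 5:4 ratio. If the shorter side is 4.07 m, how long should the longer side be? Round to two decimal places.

5.09 m

5:4 = 1.25000.
Longer side = 4.07 × 1.25000 ≈ 5.0875 → 5.09 m.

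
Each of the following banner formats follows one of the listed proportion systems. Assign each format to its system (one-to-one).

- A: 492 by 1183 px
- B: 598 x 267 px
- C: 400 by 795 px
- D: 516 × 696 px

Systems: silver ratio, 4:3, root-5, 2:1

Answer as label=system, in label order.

Ratios: A ≈ 2.404; B ≈ 2.240; C ≈ 1.988; D ≈ 1.349.
Targets: silver ratio ≈ 2.414; 4:3 ≈ 1.333; root-5 ≈ 2.236; 2:1 ≈ 2.000.

A=silver ratio, B=root-5, C=2:1, D=4:3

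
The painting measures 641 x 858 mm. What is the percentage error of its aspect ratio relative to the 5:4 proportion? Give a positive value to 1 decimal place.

7.1%

Ratio = 858 / 641 ≈ 1.3385.
Ideal 5:4 = 1.2500. |1.3385 − 1.2500| / 1.2500 ≈ 7.08% → 7.1%.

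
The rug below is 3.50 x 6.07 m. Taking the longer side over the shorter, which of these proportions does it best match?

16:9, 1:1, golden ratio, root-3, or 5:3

6.07/3.50 ≈ 1.734. Nearest candidates are root-3 (1.732, off by 0.002) and 16:9 (1.778, off by 0.044).

root-3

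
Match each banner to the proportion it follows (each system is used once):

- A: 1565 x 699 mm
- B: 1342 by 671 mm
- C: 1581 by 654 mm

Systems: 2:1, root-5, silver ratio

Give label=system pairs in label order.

Ratios: A ≈ 2.239; B ≈ 2.000; C ≈ 2.417.
Targets: 2:1 ≈ 2.000; root-5 ≈ 2.236; silver ratio ≈ 2.414.

A=root-5, B=2:1, C=silver ratio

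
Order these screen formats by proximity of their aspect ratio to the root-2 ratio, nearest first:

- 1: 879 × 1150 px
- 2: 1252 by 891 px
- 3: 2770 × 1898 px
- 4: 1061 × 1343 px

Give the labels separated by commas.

Ratios: 1 = 1150 / 879 ≈ 1.308; 2 = 1252 / 891 ≈ 1.405; 3 = 2770 / 1898 ≈ 1.459; 4 = 1343 / 1061 ≈ 1.266.
|Δ from 1.414|: 1 0.106; 2 0.009; 3 0.045; 4 0.148.

2, 3, 1, 4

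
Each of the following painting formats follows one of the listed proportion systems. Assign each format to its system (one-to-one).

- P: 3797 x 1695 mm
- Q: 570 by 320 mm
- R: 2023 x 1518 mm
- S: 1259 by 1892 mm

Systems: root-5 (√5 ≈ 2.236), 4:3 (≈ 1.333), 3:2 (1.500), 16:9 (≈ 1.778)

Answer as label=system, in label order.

P=root-5, Q=16:9, R=4:3, S=3:2

Ratios: P ≈ 2.240; Q ≈ 1.781; R ≈ 1.333; S ≈ 1.503.
Targets: root-5 ≈ 2.236; 4:3 ≈ 1.333; 3:2 ≈ 1.500; 16:9 ≈ 1.778.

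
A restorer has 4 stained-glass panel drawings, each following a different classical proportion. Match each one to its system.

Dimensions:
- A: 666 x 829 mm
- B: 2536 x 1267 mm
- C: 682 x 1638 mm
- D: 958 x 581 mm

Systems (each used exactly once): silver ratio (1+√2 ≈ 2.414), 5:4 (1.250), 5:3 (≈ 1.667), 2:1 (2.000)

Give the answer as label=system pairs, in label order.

A=5:4, B=2:1, C=silver ratio, D=5:3

A = 829/666 ≈ 1.245 → 5:4 (1.250)
B = 2536/1267 ≈ 2.002 → 2:1 (2.000)
C = 1638/682 ≈ 2.402 → silver ratio (2.414)
D = 958/581 ≈ 1.649 → 5:3 (1.667)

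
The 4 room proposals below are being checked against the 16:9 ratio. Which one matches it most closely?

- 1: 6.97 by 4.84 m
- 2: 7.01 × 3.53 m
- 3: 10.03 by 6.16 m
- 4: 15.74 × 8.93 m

Ratios (long/short): 1 ≈ 1.440; 2 ≈ 1.986; 3 ≈ 1.628; 4 ≈ 1.763.
16:9 ≈ 1.778; option 4 is nearest (Δ 0.015).

4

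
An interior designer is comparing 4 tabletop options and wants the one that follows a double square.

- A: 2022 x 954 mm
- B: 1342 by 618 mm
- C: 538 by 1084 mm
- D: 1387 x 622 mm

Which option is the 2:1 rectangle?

C

Ratios (long/short): A ≈ 2.119; B ≈ 2.172; C ≈ 2.015; D ≈ 2.230.
2:1 ≈ 2.000; option C is nearest (Δ 0.015).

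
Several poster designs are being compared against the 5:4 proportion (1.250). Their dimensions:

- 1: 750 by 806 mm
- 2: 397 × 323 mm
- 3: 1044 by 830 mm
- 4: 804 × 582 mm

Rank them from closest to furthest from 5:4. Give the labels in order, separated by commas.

3, 2, 4, 1

Ratios: 1 = 806 / 750 ≈ 1.075; 2 = 397 / 323 ≈ 1.229; 3 = 1044 / 830 ≈ 1.258; 4 = 804 / 582 ≈ 1.381.
|Δ from 1.250|: 1 0.175; 2 0.021; 3 0.008; 4 0.131.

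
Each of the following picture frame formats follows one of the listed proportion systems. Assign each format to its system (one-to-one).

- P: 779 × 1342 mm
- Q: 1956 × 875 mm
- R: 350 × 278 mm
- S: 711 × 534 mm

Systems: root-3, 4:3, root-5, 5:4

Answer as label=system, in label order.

P=root-3, Q=root-5, R=5:4, S=4:3

P = 1342/779 ≈ 1.723 → root-3 (1.732)
Q = 1956/875 ≈ 2.235 → root-5 (2.236)
R = 350/278 ≈ 1.259 → 5:4 (1.250)
S = 711/534 ≈ 1.331 → 4:3 (1.333)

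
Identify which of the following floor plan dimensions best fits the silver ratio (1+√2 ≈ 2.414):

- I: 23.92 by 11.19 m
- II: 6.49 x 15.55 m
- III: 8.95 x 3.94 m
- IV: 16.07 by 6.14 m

Ratios (long/short): I ≈ 2.138; II ≈ 2.396; III ≈ 2.272; IV ≈ 2.617.
silver ratio ≈ 2.414; option II is nearest (Δ 0.018).

II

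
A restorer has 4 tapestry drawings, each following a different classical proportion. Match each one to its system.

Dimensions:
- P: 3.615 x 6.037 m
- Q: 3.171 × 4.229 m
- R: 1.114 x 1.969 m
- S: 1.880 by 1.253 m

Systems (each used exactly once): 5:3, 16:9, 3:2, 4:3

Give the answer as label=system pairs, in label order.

P=5:3, Q=4:3, R=16:9, S=3:2

Ratios: P ≈ 1.670; Q ≈ 1.334; R ≈ 1.768; S ≈ 1.500.
Targets: 5:3 ≈ 1.667; 16:9 ≈ 1.778; 3:2 ≈ 1.500; 4:3 ≈ 1.333.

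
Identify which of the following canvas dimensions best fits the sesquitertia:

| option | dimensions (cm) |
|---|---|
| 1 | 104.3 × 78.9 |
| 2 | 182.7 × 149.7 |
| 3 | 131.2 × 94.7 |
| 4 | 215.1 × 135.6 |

1

Target 4:3 ≈ 1.333.
1: 1.322 (Δ0.011)  2: 1.220 (Δ0.113)  3: 1.385 (Δ0.052)  4: 1.586 (Δ0.253)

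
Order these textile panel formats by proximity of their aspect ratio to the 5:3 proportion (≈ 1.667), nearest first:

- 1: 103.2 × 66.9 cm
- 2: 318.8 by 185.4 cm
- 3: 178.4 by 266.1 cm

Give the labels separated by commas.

1: 103.2/66.9 ≈ 1.543 → |1.543 − 1.667| = 0.124
2: 318.8/185.4 ≈ 1.720 → |1.720 − 1.667| = 0.053
3: 266.1/178.4 ≈ 1.492 → |1.492 − 1.667| = 0.175

2, 1, 3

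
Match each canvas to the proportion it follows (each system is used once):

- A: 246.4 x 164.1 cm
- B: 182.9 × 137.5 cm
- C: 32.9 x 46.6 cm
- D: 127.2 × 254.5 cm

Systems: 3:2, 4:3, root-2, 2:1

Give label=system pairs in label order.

A = 246.4/164.1 ≈ 1.502 → 3:2 (1.500)
B = 182.9/137.5 ≈ 1.330 → 4:3 (1.333)
C = 46.6/32.9 ≈ 1.416 → root-2 (1.414)
D = 254.5/127.2 ≈ 2.001 → 2:1 (2.000)

A=3:2, B=4:3, C=root-2, D=2:1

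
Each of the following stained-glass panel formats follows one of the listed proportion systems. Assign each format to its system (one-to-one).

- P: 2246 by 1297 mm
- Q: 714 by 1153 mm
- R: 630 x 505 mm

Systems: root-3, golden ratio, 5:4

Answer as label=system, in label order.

Ratios: P ≈ 1.732; Q ≈ 1.615; R ≈ 1.248.
Targets: root-3 ≈ 1.732; golden ratio ≈ 1.618; 5:4 ≈ 1.250.

P=root-3, Q=golden ratio, R=5:4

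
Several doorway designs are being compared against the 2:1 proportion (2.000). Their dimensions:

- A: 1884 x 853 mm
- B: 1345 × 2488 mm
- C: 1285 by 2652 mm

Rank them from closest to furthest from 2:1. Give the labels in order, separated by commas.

Ratios: A = 1884 / 853 ≈ 2.209; B = 2488 / 1345 ≈ 1.850; C = 2652 / 1285 ≈ 2.064.
|Δ from 2.000|: A 0.209; B 0.150; C 0.064.

C, B, A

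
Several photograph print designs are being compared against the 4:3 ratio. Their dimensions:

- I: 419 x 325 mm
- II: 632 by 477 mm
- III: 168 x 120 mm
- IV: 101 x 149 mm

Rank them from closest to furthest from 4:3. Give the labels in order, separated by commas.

II, I, III, IV

Ratios: I = 419 / 325 ≈ 1.289; II = 632 / 477 ≈ 1.325; III = 168 / 120 ≈ 1.400; IV = 149 / 101 ≈ 1.475.
|Δ from 1.333|: I 0.044; II 0.008; III 0.067; IV 0.142.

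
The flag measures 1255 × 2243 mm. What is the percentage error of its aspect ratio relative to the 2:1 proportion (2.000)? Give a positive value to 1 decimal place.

10.6%

Ratio = 2243 / 1255 ≈ 1.7873.
Ideal 2:1 = 2.0000. |1.7873 − 2.0000| / 2.0000 ≈ 10.63% → 10.6%.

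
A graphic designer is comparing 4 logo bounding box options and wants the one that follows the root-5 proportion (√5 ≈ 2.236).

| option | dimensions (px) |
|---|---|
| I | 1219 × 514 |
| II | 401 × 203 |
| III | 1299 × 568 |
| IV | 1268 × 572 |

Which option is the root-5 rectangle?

IV

Target root-5 ≈ 2.236.
I: 2.372 (Δ0.136)  II: 1.975 (Δ0.261)  III: 2.287 (Δ0.051)  IV: 2.217 (Δ0.019)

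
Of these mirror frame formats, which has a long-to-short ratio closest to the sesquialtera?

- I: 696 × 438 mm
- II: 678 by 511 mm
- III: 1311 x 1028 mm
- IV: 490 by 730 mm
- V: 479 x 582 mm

IV

Ratios (long/short): I ≈ 1.589; II ≈ 1.327; III ≈ 1.275; IV ≈ 1.490; V ≈ 1.215.
3:2 ≈ 1.500; option IV is nearest (Δ 0.010).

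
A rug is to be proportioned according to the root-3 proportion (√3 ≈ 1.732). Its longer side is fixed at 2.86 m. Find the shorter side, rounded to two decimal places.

1.65 m

root-3 ≈ 1.73205.
Shorter side = 2.86 ÷ 1.73205 ≈ 1.6512 → 1.65 m.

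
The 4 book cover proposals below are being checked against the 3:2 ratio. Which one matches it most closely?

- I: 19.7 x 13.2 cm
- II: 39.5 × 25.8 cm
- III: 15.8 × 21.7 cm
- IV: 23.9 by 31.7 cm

Ratios (long/short): I ≈ 1.492; II ≈ 1.531; III ≈ 1.373; IV ≈ 1.326.
3:2 ≈ 1.500; option I is nearest (Δ 0.008).

I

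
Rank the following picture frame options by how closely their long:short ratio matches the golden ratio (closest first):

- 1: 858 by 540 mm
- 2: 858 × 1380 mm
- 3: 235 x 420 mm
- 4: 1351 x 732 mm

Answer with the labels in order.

2, 1, 3, 4

Ratios: 1 = 858 / 540 ≈ 1.589; 2 = 1380 / 858 ≈ 1.608; 3 = 420 / 235 ≈ 1.787; 4 = 1351 / 732 ≈ 1.846.
|Δ from 1.618|: 1 0.029; 2 0.010; 3 0.169; 4 0.228.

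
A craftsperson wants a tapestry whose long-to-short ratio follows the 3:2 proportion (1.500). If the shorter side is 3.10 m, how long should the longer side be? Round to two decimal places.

3:2 = 1.50000.
Longer side = 3.10 × 1.50000 ≈ 4.6500 → 4.65 m.

4.65 m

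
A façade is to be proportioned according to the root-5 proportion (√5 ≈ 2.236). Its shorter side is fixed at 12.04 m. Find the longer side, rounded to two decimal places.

root-5 ≈ 2.23607.
Longer side = 12.04 × 2.23607 ≈ 26.9223 → 26.92 m.

26.92 m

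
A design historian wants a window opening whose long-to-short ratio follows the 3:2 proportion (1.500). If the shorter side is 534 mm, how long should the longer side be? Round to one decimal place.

3:2 = 1.50000.
Longer side = 534 × 1.50000 ≈ 801.000 → 801.0 mm.

801.0 mm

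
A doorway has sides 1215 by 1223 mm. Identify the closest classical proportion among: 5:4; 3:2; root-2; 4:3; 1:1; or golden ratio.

Ratio = 1223 / 1215 ≈ 1.007.
Distances: 5:4 1.250 (Δ 0.243); 3:2 1.500 (Δ 0.493); root-2 1.414 (Δ 0.407); 4:3 1.333 (Δ 0.326); 1:1 1.000 (Δ 0.007); golden ratio 1.618 (Δ 0.611).

1:1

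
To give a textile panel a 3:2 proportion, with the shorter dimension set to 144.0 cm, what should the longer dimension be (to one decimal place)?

216.0 cm

3:2 = 1.50000.
Longer side = 144.0 × 1.50000 ≈ 216.000 → 216.0 cm.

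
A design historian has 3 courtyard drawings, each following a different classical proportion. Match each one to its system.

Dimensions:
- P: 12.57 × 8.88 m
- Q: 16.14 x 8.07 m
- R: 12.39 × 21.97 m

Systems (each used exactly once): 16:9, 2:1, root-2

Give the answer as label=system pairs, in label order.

Ratios: P ≈ 1.416; Q ≈ 2.000; R ≈ 1.773.
Targets: 16:9 ≈ 1.778; 2:1 ≈ 2.000; root-2 ≈ 1.414.

P=root-2, Q=2:1, R=16:9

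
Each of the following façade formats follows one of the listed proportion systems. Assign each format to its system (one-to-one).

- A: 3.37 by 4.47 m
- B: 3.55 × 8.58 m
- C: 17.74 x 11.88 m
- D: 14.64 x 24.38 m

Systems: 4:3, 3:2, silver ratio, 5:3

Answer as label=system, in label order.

Ratios: A ≈ 1.326; B ≈ 2.417; C ≈ 1.493; D ≈ 1.665.
Targets: 4:3 ≈ 1.333; 3:2 ≈ 1.500; silver ratio ≈ 2.414; 5:3 ≈ 1.667.

A=4:3, B=silver ratio, C=3:2, D=5:3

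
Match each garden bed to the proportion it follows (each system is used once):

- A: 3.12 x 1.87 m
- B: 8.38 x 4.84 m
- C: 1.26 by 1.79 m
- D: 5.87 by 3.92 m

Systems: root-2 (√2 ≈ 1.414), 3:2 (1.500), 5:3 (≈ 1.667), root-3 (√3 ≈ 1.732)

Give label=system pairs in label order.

A=5:3, B=root-3, C=root-2, D=3:2

A = 3.12/1.87 ≈ 1.668 → 5:3 (1.667)
B = 8.38/4.84 ≈ 1.731 → root-3 (1.732)
C = 1.79/1.26 ≈ 1.421 → root-2 (1.414)
D = 5.87/3.92 ≈ 1.497 → 3:2 (1.500)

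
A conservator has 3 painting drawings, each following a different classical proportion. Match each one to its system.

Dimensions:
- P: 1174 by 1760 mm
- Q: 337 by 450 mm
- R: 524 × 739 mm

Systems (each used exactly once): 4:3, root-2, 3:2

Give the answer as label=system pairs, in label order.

P=3:2, Q=4:3, R=root-2

Ratios: P ≈ 1.499; Q ≈ 1.335; R ≈ 1.410.
Targets: 4:3 ≈ 1.333; root-2 ≈ 1.414; 3:2 ≈ 1.500.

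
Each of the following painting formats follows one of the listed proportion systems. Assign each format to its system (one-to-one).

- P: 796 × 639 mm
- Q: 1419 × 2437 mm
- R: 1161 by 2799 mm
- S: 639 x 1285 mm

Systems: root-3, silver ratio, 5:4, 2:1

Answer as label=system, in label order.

P = 796/639 ≈ 1.246 → 5:4 (1.250)
Q = 2437/1419 ≈ 1.717 → root-3 (1.732)
R = 2799/1161 ≈ 2.411 → silver ratio (2.414)
S = 1285/639 ≈ 2.011 → 2:1 (2.000)

P=5:4, Q=root-3, R=silver ratio, S=2:1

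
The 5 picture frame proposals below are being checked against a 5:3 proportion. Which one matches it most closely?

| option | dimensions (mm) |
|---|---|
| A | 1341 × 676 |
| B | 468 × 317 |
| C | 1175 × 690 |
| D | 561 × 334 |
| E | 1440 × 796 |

Ratios (long/short): A ≈ 1.984; B ≈ 1.476; C ≈ 1.703; D ≈ 1.680; E ≈ 1.809.
5:3 ≈ 1.667; option D is nearest (Δ 0.013).

D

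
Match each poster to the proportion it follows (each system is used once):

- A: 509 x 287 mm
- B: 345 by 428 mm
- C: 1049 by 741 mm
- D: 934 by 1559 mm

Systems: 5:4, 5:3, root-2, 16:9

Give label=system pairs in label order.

A=16:9, B=5:4, C=root-2, D=5:3

A = 509/287 ≈ 1.774 → 16:9 (1.778)
B = 428/345 ≈ 1.241 → 5:4 (1.250)
C = 1049/741 ≈ 1.416 → root-2 (1.414)
D = 1559/934 ≈ 1.669 → 5:3 (1.667)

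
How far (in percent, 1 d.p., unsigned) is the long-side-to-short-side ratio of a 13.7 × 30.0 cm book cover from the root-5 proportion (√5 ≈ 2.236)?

2.1%

Ratio = 30.0 / 13.7 ≈ 2.1898.
Ideal root-5 ≈ 2.2361. |2.1898 − 2.2361| / 2.2361 ≈ 2.07% → 2.1%.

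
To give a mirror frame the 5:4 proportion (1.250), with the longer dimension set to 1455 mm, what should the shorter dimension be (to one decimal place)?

1164.0 mm

5:4 = 1.25000.
Shorter side = 1455 ÷ 1.25000 ≈ 1164.000 → 1164.0 mm.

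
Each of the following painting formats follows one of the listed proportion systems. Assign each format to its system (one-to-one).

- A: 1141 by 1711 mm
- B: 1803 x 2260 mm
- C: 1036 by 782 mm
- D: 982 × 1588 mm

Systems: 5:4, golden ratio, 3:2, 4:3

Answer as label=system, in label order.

Ratios: A ≈ 1.500; B ≈ 1.253; C ≈ 1.325; D ≈ 1.617.
Targets: 5:4 ≈ 1.250; golden ratio ≈ 1.618; 3:2 ≈ 1.500; 4:3 ≈ 1.333.

A=3:2, B=5:4, C=4:3, D=golden ratio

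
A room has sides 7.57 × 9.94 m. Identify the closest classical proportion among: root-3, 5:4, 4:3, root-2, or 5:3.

Ratio = 9.94 / 7.57 ≈ 1.313.
Distances: root-3 1.732 (Δ 0.419); 5:4 1.250 (Δ 0.063); 4:3 1.333 (Δ 0.020); root-2 1.414 (Δ 0.101); 5:3 1.667 (Δ 0.354).

4:3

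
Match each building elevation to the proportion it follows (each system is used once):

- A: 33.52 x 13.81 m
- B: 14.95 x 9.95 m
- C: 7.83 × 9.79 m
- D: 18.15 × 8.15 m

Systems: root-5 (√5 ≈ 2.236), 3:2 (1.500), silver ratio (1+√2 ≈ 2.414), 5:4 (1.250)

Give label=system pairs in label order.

A = 33.52/13.81 ≈ 2.427 → silver ratio (2.414)
B = 14.95/9.95 ≈ 1.503 → 3:2 (1.500)
C = 9.79/7.83 ≈ 1.250 → 5:4 (1.250)
D = 18.15/8.15 ≈ 2.227 → root-5 (2.236)

A=silver ratio, B=3:2, C=5:4, D=root-5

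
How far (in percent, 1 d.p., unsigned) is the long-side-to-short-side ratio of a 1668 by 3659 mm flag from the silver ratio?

9.1%

Ratio = 3659 / 1668 ≈ 2.1936.
Ideal silver ratio ≈ 2.4142. |2.1936 − 2.4142| / 2.4142 ≈ 9.14% → 9.1%.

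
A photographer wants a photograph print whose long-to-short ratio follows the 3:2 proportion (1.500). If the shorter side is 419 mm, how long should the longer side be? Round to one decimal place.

3:2 = 1.50000.
Longer side = 419 × 1.50000 ≈ 628.500 → 628.5 mm.

628.5 mm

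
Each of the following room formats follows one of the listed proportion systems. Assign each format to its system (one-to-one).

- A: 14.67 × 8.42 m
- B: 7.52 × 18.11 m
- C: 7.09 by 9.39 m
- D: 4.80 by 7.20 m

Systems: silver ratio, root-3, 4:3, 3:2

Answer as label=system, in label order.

Ratios: A ≈ 1.742; B ≈ 2.408; C ≈ 1.324; D ≈ 1.500.
Targets: silver ratio ≈ 2.414; root-3 ≈ 1.732; 4:3 ≈ 1.333; 3:2 ≈ 1.500.

A=root-3, B=silver ratio, C=4:3, D=3:2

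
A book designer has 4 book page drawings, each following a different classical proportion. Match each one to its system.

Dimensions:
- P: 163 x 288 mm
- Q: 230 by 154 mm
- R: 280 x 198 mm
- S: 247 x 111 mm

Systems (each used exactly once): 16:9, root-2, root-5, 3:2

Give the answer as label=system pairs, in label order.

P=16:9, Q=3:2, R=root-2, S=root-5

P = 288/163 ≈ 1.767 → 16:9 (1.778)
Q = 230/154 ≈ 1.494 → 3:2 (1.500)
R = 280/198 ≈ 1.414 → root-2 (1.414)
S = 247/111 ≈ 2.225 → root-5 (2.236)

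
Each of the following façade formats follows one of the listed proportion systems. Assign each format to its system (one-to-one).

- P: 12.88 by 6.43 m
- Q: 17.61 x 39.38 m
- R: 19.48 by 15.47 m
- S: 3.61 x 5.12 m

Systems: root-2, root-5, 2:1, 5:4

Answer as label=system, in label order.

P=2:1, Q=root-5, R=5:4, S=root-2

P = 12.88/6.43 ≈ 2.003 → 2:1 (2.000)
Q = 39.38/17.61 ≈ 2.236 → root-5 (2.236)
R = 19.48/15.47 ≈ 1.259 → 5:4 (1.250)
S = 5.12/3.61 ≈ 1.418 → root-2 (1.414)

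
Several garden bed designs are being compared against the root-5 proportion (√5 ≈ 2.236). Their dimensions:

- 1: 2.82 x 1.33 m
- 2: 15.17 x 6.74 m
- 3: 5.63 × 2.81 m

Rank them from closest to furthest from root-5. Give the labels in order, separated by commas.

1: 2.82/1.33 ≈ 2.120 → |2.120 − 2.236| = 0.116
2: 15.17/6.74 ≈ 2.251 → |2.251 − 2.236| = 0.015
3: 5.63/2.81 ≈ 2.004 → |2.004 − 2.236| = 0.232

2, 1, 3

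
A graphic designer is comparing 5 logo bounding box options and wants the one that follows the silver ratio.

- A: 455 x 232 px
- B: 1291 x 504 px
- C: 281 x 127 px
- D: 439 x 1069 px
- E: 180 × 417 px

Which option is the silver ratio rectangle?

Ratios (long/short): A ≈ 1.961; B ≈ 2.562; C ≈ 2.213; D ≈ 2.435; E ≈ 2.317.
silver ratio ≈ 2.414; option D is nearest (Δ 0.021).

D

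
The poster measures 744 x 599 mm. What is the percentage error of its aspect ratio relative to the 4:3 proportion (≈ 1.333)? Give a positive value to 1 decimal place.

6.8%

Ratio = 744 / 599 ≈ 1.2421.
Ideal 4:3 ≈ 1.3333. |1.2421 − 1.3333| / 1.3333 ≈ 6.84% → 6.8%.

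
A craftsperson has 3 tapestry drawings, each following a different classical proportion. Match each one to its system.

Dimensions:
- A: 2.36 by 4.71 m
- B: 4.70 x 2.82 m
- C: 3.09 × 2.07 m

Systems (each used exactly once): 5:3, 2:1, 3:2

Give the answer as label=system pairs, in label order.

A=2:1, B=5:3, C=3:2

A = 4.71/2.36 ≈ 1.996 → 2:1 (2.000)
B = 4.70/2.82 ≈ 1.667 → 5:3 (1.667)
C = 3.09/2.07 ≈ 1.493 → 3:2 (1.500)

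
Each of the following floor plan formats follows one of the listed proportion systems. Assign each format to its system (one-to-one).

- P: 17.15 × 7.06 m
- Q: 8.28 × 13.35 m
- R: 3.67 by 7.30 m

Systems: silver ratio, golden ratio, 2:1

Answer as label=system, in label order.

P = 17.15/7.06 ≈ 2.429 → silver ratio (2.414)
Q = 13.35/8.28 ≈ 1.612 → golden ratio (1.618)
R = 7.30/3.67 ≈ 1.989 → 2:1 (2.000)

P=silver ratio, Q=golden ratio, R=2:1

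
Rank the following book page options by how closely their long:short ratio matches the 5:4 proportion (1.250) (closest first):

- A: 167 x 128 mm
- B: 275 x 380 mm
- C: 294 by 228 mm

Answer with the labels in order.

C, A, B

Ratios: A = 167 / 128 ≈ 1.305; B = 380 / 275 ≈ 1.382; C = 294 / 228 ≈ 1.289.
|Δ from 1.250|: A 0.055; B 0.132; C 0.039.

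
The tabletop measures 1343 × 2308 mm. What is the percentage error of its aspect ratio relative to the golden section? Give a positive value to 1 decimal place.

6.2%

Ratio = 2308 / 1343 ≈ 1.7185.
Ideal golden ratio ≈ 1.6180. |1.7185 − 1.6180| / 1.6180 ≈ 6.21% → 6.2%.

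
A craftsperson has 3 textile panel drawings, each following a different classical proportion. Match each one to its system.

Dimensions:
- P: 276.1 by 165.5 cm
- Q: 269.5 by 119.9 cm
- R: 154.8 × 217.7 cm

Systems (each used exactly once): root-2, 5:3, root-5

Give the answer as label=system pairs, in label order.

Ratios: P ≈ 1.668; Q ≈ 2.248; R ≈ 1.406.
Targets: root-2 ≈ 1.414; 5:3 ≈ 1.667; root-5 ≈ 2.236.

P=5:3, Q=root-5, R=root-2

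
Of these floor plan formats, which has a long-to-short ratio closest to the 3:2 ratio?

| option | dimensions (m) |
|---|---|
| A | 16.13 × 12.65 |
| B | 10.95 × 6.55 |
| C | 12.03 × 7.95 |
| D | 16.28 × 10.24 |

C

Ratios (long/short): A ≈ 1.275; B ≈ 1.672; C ≈ 1.513; D ≈ 1.590.
3:2 ≈ 1.500; option C is nearest (Δ 0.013).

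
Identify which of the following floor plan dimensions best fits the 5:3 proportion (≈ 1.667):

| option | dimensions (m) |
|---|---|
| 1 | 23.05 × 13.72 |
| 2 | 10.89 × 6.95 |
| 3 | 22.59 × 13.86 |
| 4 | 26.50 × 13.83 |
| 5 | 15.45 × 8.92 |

1

Target 5:3 ≈ 1.667.
1: 1.680 (Δ0.013)  2: 1.567 (Δ0.100)  3: 1.630 (Δ0.037)  4: 1.916 (Δ0.249)  5: 1.732 (Δ0.065)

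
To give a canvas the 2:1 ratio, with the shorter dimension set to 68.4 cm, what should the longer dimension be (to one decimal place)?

136.8 cm

2:1 = 2.00000.
Longer side = 68.4 × 2.00000 ≈ 136.800 → 136.8 cm.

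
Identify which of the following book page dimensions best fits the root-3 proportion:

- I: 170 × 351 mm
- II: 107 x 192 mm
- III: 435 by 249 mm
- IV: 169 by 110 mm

Target root-3 ≈ 1.732.
I: 2.065 (Δ0.333)  II: 1.794 (Δ0.062)  III: 1.747 (Δ0.015)  IV: 1.536 (Δ0.196)

III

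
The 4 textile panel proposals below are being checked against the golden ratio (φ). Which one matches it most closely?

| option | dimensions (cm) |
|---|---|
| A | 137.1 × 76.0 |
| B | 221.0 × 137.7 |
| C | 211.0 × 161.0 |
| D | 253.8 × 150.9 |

Target golden ratio ≈ 1.618.
A: 1.804 (Δ0.186)  B: 1.605 (Δ0.013)  C: 1.311 (Δ0.307)  D: 1.682 (Δ0.064)

B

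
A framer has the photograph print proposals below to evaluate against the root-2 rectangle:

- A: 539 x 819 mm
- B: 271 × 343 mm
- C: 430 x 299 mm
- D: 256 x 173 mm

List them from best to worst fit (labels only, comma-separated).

C, D, A, B

Ratios: A = 819 / 539 ≈ 1.519; B = 343 / 271 ≈ 1.266; C = 430 / 299 ≈ 1.438; D = 256 / 173 ≈ 1.480.
|Δ from 1.414|: A 0.105; B 0.148; C 0.024; D 0.066.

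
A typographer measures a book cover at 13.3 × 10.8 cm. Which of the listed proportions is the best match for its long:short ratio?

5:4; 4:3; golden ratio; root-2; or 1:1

5:4

Ratio = 13.3 / 10.8 ≈ 1.231.
Distances: 5:4 1.250 (Δ 0.019); 4:3 1.333 (Δ 0.102); golden ratio 1.618 (Δ 0.387); root-2 1.414 (Δ 0.183); 1:1 1.000 (Δ 0.231).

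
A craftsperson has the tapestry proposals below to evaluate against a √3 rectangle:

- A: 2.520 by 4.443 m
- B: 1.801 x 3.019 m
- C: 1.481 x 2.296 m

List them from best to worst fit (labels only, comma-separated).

Ratios: A = 4.443 / 2.520 ≈ 1.763; B = 3.019 / 1.801 ≈ 1.676; C = 2.296 / 1.481 ≈ 1.550.
|Δ from 1.732|: A 0.031; B 0.056; C 0.182.

A, B, C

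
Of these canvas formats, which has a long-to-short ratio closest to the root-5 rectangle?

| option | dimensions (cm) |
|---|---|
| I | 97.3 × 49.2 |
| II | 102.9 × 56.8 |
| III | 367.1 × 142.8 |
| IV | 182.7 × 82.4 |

IV

Target root-5 ≈ 2.236.
I: 1.978 (Δ0.258)  II: 1.812 (Δ0.424)  III: 2.571 (Δ0.335)  IV: 2.217 (Δ0.019)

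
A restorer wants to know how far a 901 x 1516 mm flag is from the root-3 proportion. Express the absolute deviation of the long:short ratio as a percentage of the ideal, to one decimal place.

2.9%

Ratio = 1516 / 901 ≈ 1.6826.
Ideal root-3 ≈ 1.7321. |1.6826 − 1.7321| / 1.7321 ≈ 2.86% → 2.9%.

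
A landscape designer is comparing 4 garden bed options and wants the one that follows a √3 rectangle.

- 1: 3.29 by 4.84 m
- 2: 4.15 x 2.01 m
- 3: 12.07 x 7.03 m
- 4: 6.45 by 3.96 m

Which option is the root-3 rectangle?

3

Target root-3 ≈ 1.732.
1: 1.471 (Δ0.261)  2: 2.065 (Δ0.333)  3: 1.717 (Δ0.015)  4: 1.629 (Δ0.103)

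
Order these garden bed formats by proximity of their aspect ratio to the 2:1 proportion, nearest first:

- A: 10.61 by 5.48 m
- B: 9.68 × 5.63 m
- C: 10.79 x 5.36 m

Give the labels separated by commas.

A: 10.61/5.48 ≈ 1.936 → |1.936 − 2.000| = 0.064
B: 9.68/5.63 ≈ 1.719 → |1.719 − 2.000| = 0.281
C: 10.79/5.36 ≈ 2.013 → |2.013 − 2.000| = 0.013

C, A, B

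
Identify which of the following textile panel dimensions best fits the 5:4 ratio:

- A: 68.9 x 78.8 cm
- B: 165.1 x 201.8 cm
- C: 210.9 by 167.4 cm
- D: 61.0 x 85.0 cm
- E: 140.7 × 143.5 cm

C

Target 5:4 ≈ 1.250.
A: 1.144 (Δ0.106)  B: 1.222 (Δ0.028)  C: 1.260 (Δ0.010)  D: 1.393 (Δ0.143)  E: 1.020 (Δ0.230)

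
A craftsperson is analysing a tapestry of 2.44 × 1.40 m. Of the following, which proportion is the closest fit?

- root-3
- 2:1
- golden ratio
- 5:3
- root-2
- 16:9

Ratio = 2.44 / 1.40 ≈ 1.743.
Distances: root-3 1.732 (Δ 0.011); 2:1 2.000 (Δ 0.257); golden ratio 1.618 (Δ 0.125); 5:3 1.667 (Δ 0.076); root-2 1.414 (Δ 0.329); 16:9 1.778 (Δ 0.035).

root-3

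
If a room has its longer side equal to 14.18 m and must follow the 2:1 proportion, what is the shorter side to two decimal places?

7.09 m

2:1 = 2.00000.
Shorter side = 14.18 ÷ 2.00000 ≈ 7.0900 → 7.09 m.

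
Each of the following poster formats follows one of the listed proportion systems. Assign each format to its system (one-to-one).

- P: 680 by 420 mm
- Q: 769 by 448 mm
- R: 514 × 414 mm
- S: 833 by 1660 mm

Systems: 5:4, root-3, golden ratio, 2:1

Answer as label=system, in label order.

P=golden ratio, Q=root-3, R=5:4, S=2:1

Ratios: P ≈ 1.619; Q ≈ 1.717; R ≈ 1.242; S ≈ 1.993.
Targets: 5:4 ≈ 1.250; root-3 ≈ 1.732; golden ratio ≈ 1.618; 2:1 ≈ 2.000.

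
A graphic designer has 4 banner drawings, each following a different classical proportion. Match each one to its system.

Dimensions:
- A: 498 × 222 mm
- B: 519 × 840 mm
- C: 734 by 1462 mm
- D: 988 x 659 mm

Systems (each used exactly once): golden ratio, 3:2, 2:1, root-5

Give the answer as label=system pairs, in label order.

A = 498/222 ≈ 2.243 → root-5 (2.236)
B = 840/519 ≈ 1.618 → golden ratio (1.618)
C = 1462/734 ≈ 1.992 → 2:1 (2.000)
D = 988/659 ≈ 1.499 → 3:2 (1.500)

A=root-5, B=golden ratio, C=2:1, D=3:2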